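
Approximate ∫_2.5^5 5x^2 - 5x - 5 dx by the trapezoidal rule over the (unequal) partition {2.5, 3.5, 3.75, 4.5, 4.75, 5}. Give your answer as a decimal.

Subinterval widths: 1, 0.25, 0.75, 0.25, 0.25.
f(2.5) = 13.75, f(3.5) = 38.75, f(3.75) = 46.5625, f(4.5) = 73.75, f(4.75) = 84.0625, f(5) = 95.
On each subinterval the trapezoid contributes (Δx_i/2)·[f(x_{i-1}) + f(x_i)].
Sum = 124.140625.

124.140625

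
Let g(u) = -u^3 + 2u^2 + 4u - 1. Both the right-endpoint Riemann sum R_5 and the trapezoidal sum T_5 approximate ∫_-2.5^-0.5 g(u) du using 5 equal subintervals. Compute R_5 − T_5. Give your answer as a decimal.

-3.9

R_5 = 2.53.
T_5 = 6.43.
R_5 − T_5 = -3.9.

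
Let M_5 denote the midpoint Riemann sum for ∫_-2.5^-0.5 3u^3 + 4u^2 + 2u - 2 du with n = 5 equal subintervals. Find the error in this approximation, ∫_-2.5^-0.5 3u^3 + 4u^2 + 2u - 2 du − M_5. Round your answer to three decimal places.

-0.253

Exact integral: ∫_-2.5^-0.5 f(u) du ≈ -18.58333.
M_5 = -18.33.
Error ≈ -18.58333 − (-18.33) ≈ -0.253.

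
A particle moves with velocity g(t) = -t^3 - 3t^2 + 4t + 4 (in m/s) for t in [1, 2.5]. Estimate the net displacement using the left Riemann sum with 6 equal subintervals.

Δt = (2.5 − 1)/6 = 0.25.
Left endpoints: 1, 1.25, 1.5, 1.75, 2, 2.25.
g(1) = 4, g(1.25) = 2.359375, g(1.5) = -0.125, g(1.75) = -3.546875, g(2) = -8, g(2.25) = -13.578125.
Sum = Δt · [g(1) + g(1.25) + g(1.5) + ...].
Sum = -4.72265625.

-4.72265625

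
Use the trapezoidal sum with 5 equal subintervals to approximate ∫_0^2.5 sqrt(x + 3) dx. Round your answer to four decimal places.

Δx = (2.5 − 0)/5 = 0.5.
f(0) ≈ 1.7321, f(0.5) ≈ 1.8708, f(1) ≈ 2.0000, f(1.5) ≈ 2.1213, f(2) ≈ 2.2361, f(2.5) ≈ 2.3452.
T_5 = (Δx/2)·[f(x_0) + 2f(x_1) + ... + 2f(x_{4}) + f(x_5)].
Sum ≈ 5.1334.

5.1334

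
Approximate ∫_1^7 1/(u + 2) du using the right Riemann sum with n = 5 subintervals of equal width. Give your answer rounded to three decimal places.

0.977

Δu = (7 − 1)/5 = 1.2.
Right endpoints: 2.2, 3.4, 4.6, 5.8, 7.
f(2.2) = 5/21, f(3.4) = 5/27, f(4.6) = 5/33, f(5.8) = 5/39, f(7) = 1/9.
Sum = Δu · [f(2.2) + f(3.4) + f(4.6) + f(5.8) + f(7)].
Sum ≈ 0.977.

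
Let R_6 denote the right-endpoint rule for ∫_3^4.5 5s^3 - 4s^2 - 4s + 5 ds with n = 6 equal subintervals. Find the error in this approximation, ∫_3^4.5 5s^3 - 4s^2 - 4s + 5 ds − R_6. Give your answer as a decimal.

-34.51953125

Exact integral: ∫_3^4.5 f(s) ds = 310.828125.
R_6 = 345.34765625.
Error = 310.828125 − 345.34765625 = -34.51953125.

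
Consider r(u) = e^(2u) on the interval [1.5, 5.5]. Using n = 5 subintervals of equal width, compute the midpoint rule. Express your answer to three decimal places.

26958.069

Δu = (5.5 − 1.5)/5 = 0.8.
Midpoints: 1.9, 2.7, 3.5, 4.3, 5.1.
r(1.9) ≈ 44.701, r(2.7) ≈ 221.406, r(3.5) ≈ 1096.633, r(4.3) ≈ 5431.660, r(5.1) ≈ 26903.186.
Sum = Δu · [r(1.9) + r(2.7) + r(3.5) + r(4.3) + r(5.1)].
Sum ≈ 26958.069.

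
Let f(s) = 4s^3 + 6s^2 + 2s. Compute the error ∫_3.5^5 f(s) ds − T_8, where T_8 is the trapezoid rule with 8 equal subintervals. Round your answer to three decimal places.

Exact integral: ∫_3.5^5 f(s) ds = 651.9375.
T_8 ≈ 652.43848.
Error ≈ 651.9375 − 652.43848 ≈ -0.501.

-0.501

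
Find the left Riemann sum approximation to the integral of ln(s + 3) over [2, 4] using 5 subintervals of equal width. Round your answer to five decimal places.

3.50613

Δs = (4 − 2)/5 = 0.4.
Left endpoints: 2, 2.4, 2.8, 3.2, 3.6.
f(2) ≈ 1.60944, f(2.4) ≈ 1.68640, f(2.8) ≈ 1.75786, f(3.2) ≈ 1.82455, f(3.6) ≈ 1.88707.
Sum = Δs · [f(2) + f(2.4) + f(2.8) + f(3.2) + f(3.6)].
Sum ≈ 3.50613.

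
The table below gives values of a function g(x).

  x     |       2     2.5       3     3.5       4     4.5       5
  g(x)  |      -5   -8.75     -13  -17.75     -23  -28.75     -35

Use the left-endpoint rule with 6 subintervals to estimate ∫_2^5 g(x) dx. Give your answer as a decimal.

-48.125

Δx = 0.5.
Sum = 0.5·[(-5) + (-8.75) + (-13) + (-17.75) + (-23) + (-28.75)] = -48.125.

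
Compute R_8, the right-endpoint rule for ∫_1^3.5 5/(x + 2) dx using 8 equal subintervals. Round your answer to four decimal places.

2.9155

Δx = (3.5 − 1)/8 = 0.3125.
Right endpoints: 1.3125, 1.625, 1.9375, 2.25, 2.5625, 2.875, 3.1875, 3.5.
f(1.3125) = 80/53, f(1.625) = 40/29, f(1.9375) = 80/63, f(2.25) = 20/17, f(2.5625) = 80/73, f(2.875) = 40/39, f(3.1875) = 80/83, f(3.5) = 10/11.
Sum = Δx · [f(1.3125) + f(1.625) + f(1.9375) + ...].
Sum ≈ 2.9155.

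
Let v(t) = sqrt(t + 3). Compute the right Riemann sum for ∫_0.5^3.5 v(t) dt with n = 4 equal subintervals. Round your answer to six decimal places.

6.933785

Δt = (3.5 − 0.5)/4 = 0.75.
Right endpoints: 1.25, 2, 2.75, 3.5.
v(1.25) ≈ 2.061553, v(2) ≈ 2.236068, v(2.75) ≈ 2.397916, v(3.5) ≈ 2.549510.
Sum = Δt · [v(1.25) + v(2) + v(2.75) + v(3.5)].
Sum ≈ 6.933785.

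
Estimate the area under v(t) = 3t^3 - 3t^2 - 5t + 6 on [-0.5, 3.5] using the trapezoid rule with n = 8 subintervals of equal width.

65.25

Δt = (3.5 − (-0.5))/8 = 0.5.
v(-0.5) = 7.375, v(0) = 6, v(0.5) = 3.125, v(1) = 1, v(1.5) = 1.875, v(2) = 8, v(2.5) = 21.625, v(3) = 45, v(3.5) = 80.375.
T_8 = (Δt/2)·[v(t_0) + 2v(t_1) + ... + 2v(t_{7}) + v(t_8)].
Sum = 65.25.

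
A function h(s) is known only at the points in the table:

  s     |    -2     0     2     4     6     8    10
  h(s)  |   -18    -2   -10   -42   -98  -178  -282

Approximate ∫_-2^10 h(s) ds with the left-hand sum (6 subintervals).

-696

Δs = 2.
Sum = 2·[(-18) + (-2) + (-10) + (-42) + (-98) + (-178)] = -696.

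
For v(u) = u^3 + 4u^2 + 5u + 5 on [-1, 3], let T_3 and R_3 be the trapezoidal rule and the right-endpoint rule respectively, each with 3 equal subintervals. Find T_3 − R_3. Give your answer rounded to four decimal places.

-53.3333

T_3 ≈ 105.629630.
R_3 ≈ 158.962963.
T_3 − R_3 ≈ -53.3333.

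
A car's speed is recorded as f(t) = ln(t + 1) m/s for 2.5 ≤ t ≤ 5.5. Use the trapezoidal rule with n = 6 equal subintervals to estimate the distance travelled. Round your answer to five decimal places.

4.77930

Δt = (5.5 − 2.5)/6 = 0.5.
f(2.5) ≈ 1.25276, f(3) ≈ 1.38629, f(3.5) ≈ 1.50408, f(4) ≈ 1.60944, f(4.5) ≈ 1.70475, f(5) ≈ 1.79176, f(5.5) ≈ 1.87180.
T_6 = (Δt/2)·[f(t_0) + 2f(t_1) + ... + 2f(t_{5}) + f(t_6)].
Sum ≈ 4.77930.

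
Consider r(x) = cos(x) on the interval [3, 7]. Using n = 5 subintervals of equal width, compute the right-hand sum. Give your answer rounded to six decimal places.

1.185614

Δx = (7 − 3)/5 = 0.8.
Right endpoints: 3.8, 4.6, 5.4, 6.2, 7.
r(3.8) ≈ -0.790968, r(4.6) ≈ -0.112153, r(5.4) ≈ 0.634693, r(6.2) ≈ 0.996542, r(7) ≈ 0.753902.
Sum = Δx · [r(3.8) + r(4.6) + r(5.4) + r(6.2) + r(7)].
Sum ≈ 1.185614.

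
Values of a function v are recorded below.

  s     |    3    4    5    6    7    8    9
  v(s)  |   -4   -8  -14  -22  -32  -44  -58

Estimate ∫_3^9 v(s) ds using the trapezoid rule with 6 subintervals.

Δs = 1.
T_6 = (1/2)·[(-4) + 2·(-8) + 2·(-14) + 2·(-22) + 2·(-32) + 2·(-44) + (-58)] = -151.

-151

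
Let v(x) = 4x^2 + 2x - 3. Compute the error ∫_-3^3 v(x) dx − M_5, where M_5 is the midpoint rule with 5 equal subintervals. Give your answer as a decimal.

Exact integral: ∫_-3^3 v(x) dx = 54.
M_5 = 51.12.
Error = 54 − 51.12 = 2.88.

2.88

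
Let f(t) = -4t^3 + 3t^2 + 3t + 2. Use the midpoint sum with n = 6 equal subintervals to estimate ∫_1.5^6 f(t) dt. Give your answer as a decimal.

Δt = (6 − 1.5)/6 = 0.75.
Midpoints: 1.875, 2.625, 3.375, 4.125, 4.875, 5.625.
f(1.875) = -8.1953125, f(2.625) = -41.8046875, f(3.375) = -107.4765625, f(4.125) = -215.3359375, f(4.875) = -375.5078125, f(5.625) = -598.1171875.
Sum = Δt · [f(1.875) + f(2.625) + f(3.375) + ...].
Sum = -1009.828125.

-1009.828125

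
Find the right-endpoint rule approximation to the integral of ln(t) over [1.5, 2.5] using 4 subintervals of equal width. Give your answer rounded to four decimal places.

Δt = (2.5 − 1.5)/4 = 0.25.
Right endpoints: 1.75, 2, 2.25, 2.5.
f(1.75) ≈ 0.5596, f(2) ≈ 0.6931, f(2.25) ≈ 0.8109, f(2.5) ≈ 0.9163.
Sum = Δt · [f(1.75) + f(2) + f(2.25) + f(2.5)].
Sum ≈ 0.7450.

0.7450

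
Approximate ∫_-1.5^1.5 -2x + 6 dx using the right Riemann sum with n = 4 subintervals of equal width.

Δx = (1.5 − (-1.5))/4 = 0.75.
Right endpoints: -0.75, 0, 0.75, 1.5.
f(-0.75) = 7.5, f(0) = 6, f(0.75) = 4.5, f(1.5) = 3.
Sum = Δx · [f(-0.75) + f(0) + f(0.75) + f(1.5)].
Sum = 15.75.

15.75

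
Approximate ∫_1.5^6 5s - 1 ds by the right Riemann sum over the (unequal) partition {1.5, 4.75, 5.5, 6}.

Subinterval widths: 3.25, 0.75, 0.5.
Right endpoints: 4.75, 5.5, 6.
f(4.75) = 22.75, f(5.5) = 26.5, f(6) = 29.
Sum = Σ Δs_i · f(s_i).
Sum = 108.3125.

108.3125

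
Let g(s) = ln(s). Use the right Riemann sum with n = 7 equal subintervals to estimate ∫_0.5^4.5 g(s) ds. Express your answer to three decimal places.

Δs = (4.5 − 0.5)/7 = 4/7.
Right endpoints: 15/14, 23/14, 31/14, 39/14, 47/14, 55/14, 4.5.
g(15/14) ≈ 0.069, g(23/14) ≈ 0.496, g(31/14) ≈ 0.795, g(39/14) ≈ 1.025, g(47/14) ≈ 1.211, g(55/14) ≈ 1.368, g(4.5) ≈ 1.504.
Sum = Δs · [g(15/14) + g(23/14) + g(31/14) + ...].
Sum ≈ 3.696.

3.696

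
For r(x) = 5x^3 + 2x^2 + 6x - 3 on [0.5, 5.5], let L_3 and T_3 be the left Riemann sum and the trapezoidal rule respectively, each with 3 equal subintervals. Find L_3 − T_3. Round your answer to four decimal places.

L_3 ≈ 670.671296.
T_3 ≈ 1438.379630.
L_3 − T_3 ≈ -767.7083.

-767.7083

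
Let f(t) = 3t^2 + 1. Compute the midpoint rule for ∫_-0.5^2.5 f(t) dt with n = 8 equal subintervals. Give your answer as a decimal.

Δt = (2.5 − (-0.5))/8 = 0.375.
Midpoints: -0.3125, 0.0625, 0.4375, 0.8125, 1.1875, 1.5625, 1.9375, 2.3125.
f(-0.3125) = 1.29296875, f(0.0625) = 1.01171875, f(0.4375) = 1.57421875, f(0.8125) = 2.98046875, f(1.1875) = 5.23046875, f(1.5625) = 8.32421875, f(1.9375) = 12.26171875, f(2.3125) = 17.04296875.
Sum = Δt · [f(-0.3125) + f(0.0625) + f(0.4375) + ...].
Sum = 18.64453125.

18.64453125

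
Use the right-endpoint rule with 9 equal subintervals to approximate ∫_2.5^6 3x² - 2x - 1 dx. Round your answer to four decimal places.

183.3827

Δx = (6 − 2.5)/9 = 7/18.
Right endpoints: 26/9, 59/18, 11/3, 73/18, 40/9, 29/6, 47/9, 101/18, 6.
f(26/9) = 493/27, f(59/18) = 2665/108, f(11/3) = 32, f(73/18) = 4345/108, f(40/9) = 1333/27, f(29/6) = 713/12, f(47/9) = 1900/27, f(101/18) = 8881/108, f(6) = 95.
Sum = Δx · [f(26/9) + f(59/18) + f(11/3) + ...].
Sum ≈ 183.3827.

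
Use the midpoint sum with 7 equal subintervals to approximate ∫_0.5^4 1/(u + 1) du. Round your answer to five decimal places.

1.19984

Δu = (4 − 0.5)/7 = 0.5.
Midpoints: 0.75, 1.25, 1.75, 2.25, 2.75, 3.25, 3.75.
f(0.75) = 4/7, f(1.25) = 4/9, f(1.75) = 4/11, f(2.25) = 4/13, f(2.75) = 4/15, f(3.25) = 4/17, f(3.75) = 4/19.
Sum = Δu · [f(0.75) + f(1.25) + f(1.75) + ...].
Sum ≈ 1.19984.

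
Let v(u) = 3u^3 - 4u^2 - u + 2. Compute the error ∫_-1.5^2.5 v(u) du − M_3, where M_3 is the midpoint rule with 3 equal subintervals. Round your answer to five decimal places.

0.29630

Exact integral: ∫_-1.5^2.5 v(u) du ≈ 6.1666667.
M_3 ≈ 5.8703704.
Error ≈ 6.1666667 − 5.8703704 ≈ 0.29630.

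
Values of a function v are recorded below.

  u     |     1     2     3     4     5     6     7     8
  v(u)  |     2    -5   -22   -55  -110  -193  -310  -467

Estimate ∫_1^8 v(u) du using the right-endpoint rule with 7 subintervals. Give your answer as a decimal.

-1162

Δu = 1.
Sum = 1·[(-5) + (-22) + (-55) + (-110) + (-193) + (-310) + (-467)] = -1162.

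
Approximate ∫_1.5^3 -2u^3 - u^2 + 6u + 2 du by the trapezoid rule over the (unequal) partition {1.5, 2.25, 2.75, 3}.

Subinterval widths: 0.75, 0.5, 0.25.
f(1.5) = 2, f(2.25) = -12.34375, f(2.75) = -30.65625, f(3) = -43.
On each subinterval the trapezoid contributes (Δu_i/2)·[f(u_{i-1}) + f(u_i)].
Sum = -23.8359375.

-23.8359375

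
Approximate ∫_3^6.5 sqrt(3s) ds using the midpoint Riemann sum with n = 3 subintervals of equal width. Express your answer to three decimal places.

13.144

Δs = (6.5 − 3)/3 = 7/6.
Midpoints: 43/12, 4.75, 71/12.
f(43/12) ≈ 3.279, f(4.75) ≈ 3.775, f(71/12) ≈ 4.213.
Sum = Δs · [f(43/12) + f(4.75) + f(71/12)].
Sum ≈ 13.144.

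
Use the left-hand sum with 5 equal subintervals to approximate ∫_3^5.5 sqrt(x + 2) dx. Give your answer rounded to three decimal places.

Δx = (5.5 − 3)/5 = 0.5.
Left endpoints: 3, 3.5, 4, 4.5, 5.
f(3) ≈ 2.236, f(3.5) ≈ 2.345, f(4) ≈ 2.449, f(4.5) ≈ 2.550, f(5) ≈ 2.646.
Sum = Δx · [f(3) + f(3.5) + f(4) + f(4.5) + f(5)].
Sum ≈ 6.113.

6.113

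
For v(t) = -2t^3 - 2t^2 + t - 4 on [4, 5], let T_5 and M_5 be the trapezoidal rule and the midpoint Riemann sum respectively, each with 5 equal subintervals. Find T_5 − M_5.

-0.29

T_5 = -224.86.
M_5 = -224.57.
T_5 − M_5 = -0.29.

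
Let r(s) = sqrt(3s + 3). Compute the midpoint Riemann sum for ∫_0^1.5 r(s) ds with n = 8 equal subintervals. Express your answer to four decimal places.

Δs = (1.5 − 0)/8 = 0.1875.
Midpoints: 0.09375, 0.28125, 0.46875, 0.65625, 0.84375, 1.03125, 1.21875, 1.40625.
r(0.09375) ≈ 1.8114, r(0.28125) ≈ 1.9605, r(0.46875) ≈ 2.0991, r(0.65625) ≈ 2.2291, r(0.84375) ≈ 2.3519, r(1.03125) ≈ 2.4686, r(1.21875) ≈ 2.5800, r(1.40625) ≈ 2.6868.
Sum = Δs · [r(0.09375) + r(0.28125) + r(0.46875) + ...].
Sum ≈ 3.4101.

3.4101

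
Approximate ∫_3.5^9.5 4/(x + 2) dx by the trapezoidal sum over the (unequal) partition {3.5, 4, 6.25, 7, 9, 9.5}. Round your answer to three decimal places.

Subinterval widths: 0.5, 2.25, 0.75, 2, 0.5.
f(3.5) = 8/11, f(4) = 2/3, f(6.25) = 16/33, f(7) = 4/9, f(9) = 4/11, f(9.5) = 8/23.
On each subinterval the trapezoid contributes (Δx_i/2)·[f(x_{i-1}) + f(x_i)].
Sum ≈ 2.978.

2.978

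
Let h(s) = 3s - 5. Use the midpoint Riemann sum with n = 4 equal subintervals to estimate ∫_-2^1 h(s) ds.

-19.5

Δs = (1 − (-2))/4 = 0.75.
Midpoints: -1.625, -0.875, -0.125, 0.625.
h(-1.625) = -9.875, h(-0.875) = -7.625, h(-0.125) = -5.375, h(0.625) = -3.125.
Sum = Δs · [h(-1.625) + h(-0.875) + h(-0.125) + h(0.625)].
Sum = -19.5.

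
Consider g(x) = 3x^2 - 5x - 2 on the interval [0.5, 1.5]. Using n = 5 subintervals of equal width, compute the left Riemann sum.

-3.83

Δx = (1.5 − 0.5)/5 = 0.2.
Left endpoints: 0.5, 0.7, 0.9, 1.1, 1.3.
g(0.5) = -3.75, g(0.7) = -4.03, g(0.9) = -4.07, g(1.1) = -3.87, g(1.3) = -3.43.
Sum = Δx · [g(0.5) + g(0.7) + g(0.9) + g(1.1) + g(1.3)].
Sum = -3.83.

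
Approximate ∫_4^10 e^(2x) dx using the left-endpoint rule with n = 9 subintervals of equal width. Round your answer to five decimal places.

115776637.91633

Δx = (10 − 4)/9 = 2/3.
Left endpoints: 4, 14/3, 16/3, 6, 20/3, 22/3, 8, 26/3, 28/3.
f(4) ≈ 2980.95799, f(14/3) ≈ 11308.76461, f(16/3) ≈ 42901.69723, f(6) ≈ 162754.79142, f(20/3) ≈ 617437.62691, f(22/3) ≈ 2342353.30219, f(8) ≈ 8886110.52051, f(26/3) ≈ 33710952.19026, f(28/3) ≈ 127888157.02338.
Sum = Δx · [f(4) + f(14/3) + f(16/3) + ...].
Sum ≈ 115776637.91633.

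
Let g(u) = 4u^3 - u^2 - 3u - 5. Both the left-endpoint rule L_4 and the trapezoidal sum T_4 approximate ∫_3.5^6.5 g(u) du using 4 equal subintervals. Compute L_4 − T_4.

L_4 = 1181.34375.
T_4 = 1514.34375.
L_4 − T_4 = -333.

-333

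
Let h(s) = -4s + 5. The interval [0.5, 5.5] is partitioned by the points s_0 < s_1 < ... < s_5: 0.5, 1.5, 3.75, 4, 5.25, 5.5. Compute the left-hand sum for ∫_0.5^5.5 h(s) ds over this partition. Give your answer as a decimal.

Subinterval widths: 1, 2.25, 0.25, 1.25, 0.25.
Left endpoints: 0.5, 1.5, 3.75, 4, 5.25.
h(0.5) = 3, h(1.5) = -1, h(3.75) = -10, h(4) = -11, h(5.25) = -16.
Sum = Σ Δs_i · h(s_i).
Sum = -19.5.

-19.5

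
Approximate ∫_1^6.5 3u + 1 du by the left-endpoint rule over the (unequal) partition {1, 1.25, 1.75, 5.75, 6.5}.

42.0625

Subinterval widths: 0.25, 0.5, 4, 0.75.
Left endpoints: 1, 1.25, 1.75, 5.75.
f(1) = 4, f(1.25) = 4.75, f(1.75) = 6.25, f(5.75) = 18.25.
Sum = Σ Δu_i · f(u_i).
Sum = 42.0625.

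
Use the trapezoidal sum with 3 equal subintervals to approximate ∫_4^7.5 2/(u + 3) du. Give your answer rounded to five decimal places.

0.81349

Δu = (7.5 − 4)/3 = 7/6.
f(4) = 2/7, f(31/6) = 12/49, f(19/3) = 3/14, f(7.5) = 4/21.
T_3 = (Δu/2)·[f(u_0) + 2f(u_1) + 2f(u_2) + f(u_3)].
Sum ≈ 0.81349.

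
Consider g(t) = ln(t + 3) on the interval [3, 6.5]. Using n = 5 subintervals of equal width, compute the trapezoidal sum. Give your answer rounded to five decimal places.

7.13421

Δt = (6.5 − 3)/5 = 0.7.
g(3) ≈ 1.79176, g(3.7) ≈ 1.90211, g(4.4) ≈ 2.00148, g(5.1) ≈ 2.09186, g(5.8) ≈ 2.17475, g(6.5) ≈ 2.25129.
T_5 = (Δt/2)·[g(t_0) + 2g(t_1) + ... + 2g(t_{4}) + g(t_5)].
Sum ≈ 7.13421.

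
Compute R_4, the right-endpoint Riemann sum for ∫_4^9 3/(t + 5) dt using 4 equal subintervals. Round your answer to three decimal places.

Δt = (9 − 4)/4 = 1.25.
Right endpoints: 5.25, 6.5, 7.75, 9.
f(5.25) = 12/41, f(6.5) = 6/23, f(7.75) = 4/17, f(9) = 3/14.
Sum = Δt · [f(5.25) + f(6.5) + f(7.75) + f(9)].
Sum ≈ 1.254.

1.254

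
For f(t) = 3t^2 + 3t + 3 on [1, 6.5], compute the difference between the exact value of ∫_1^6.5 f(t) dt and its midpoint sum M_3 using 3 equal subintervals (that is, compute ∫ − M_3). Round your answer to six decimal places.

Exact integral: ∫_1^6.5 f(t) dt = 352.
M_3 ≈ 347.37847222.
Error ≈ 352 − 347.37847222 ≈ 4.621528.

4.621528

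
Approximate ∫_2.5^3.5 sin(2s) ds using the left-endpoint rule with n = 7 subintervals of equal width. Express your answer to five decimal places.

-0.34894

Δs = (3.5 − 2.5)/7 = 1/7.
Left endpoints: 2.5, 37/14, 39/14, 41/14, 43/14, 45/14, 47/14.
f(2.5) ≈ -0.95892, f(37/14) ≈ -0.84010, f(39/14) ≈ -0.65317, f(41/14) ≈ -0.41327, f(43/14) ≈ -0.13987, f(45/14) ≈ 0.14487, f(47/14) ≈ 0.41787.
Sum = Δs · [f(2.5) + f(37/14) + f(39/14) + ...].
Sum ≈ -0.34894.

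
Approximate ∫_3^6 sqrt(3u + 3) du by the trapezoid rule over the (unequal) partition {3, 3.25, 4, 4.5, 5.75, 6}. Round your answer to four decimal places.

Subinterval widths: 0.25, 0.75, 0.5, 1.25, 0.25.
f(3) ≈ 3.4641, f(3.25) ≈ 3.5707, f(4) ≈ 3.8730, f(4.5) ≈ 4.0620, f(5.75) ≈ 4.5000, f(6) ≈ 4.5826.
On each subinterval the trapezoid contributes (Δu_i/2)·[f(u_{i-1}) + f(u_i)].
Sum ≈ 12.1411.

12.1411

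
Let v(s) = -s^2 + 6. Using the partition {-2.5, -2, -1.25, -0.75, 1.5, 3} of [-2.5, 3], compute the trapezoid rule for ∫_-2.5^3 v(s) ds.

Subinterval widths: 0.5, 0.75, 0.5, 2.25, 1.5.
v(-2.5) = -0.25, v(-2) = 2, v(-1.25) = 4.4375, v(-0.75) = 5.4375, v(1.5) = 3.75, v(3) = -3.
On each subinterval the trapezoid contributes (Δs_i/2)·[v(s_{i-1}) + v(s_i)].
Sum = 16.21875.

16.21875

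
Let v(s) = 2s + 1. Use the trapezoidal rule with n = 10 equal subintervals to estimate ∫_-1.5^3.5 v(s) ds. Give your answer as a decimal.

15

Δs = (3.5 − (-1.5))/10 = 0.5.
v(-1.5) = -2, v(-1) = -1, v(-0.5) = 0, v(0) = 1, v(0.5) = 2, v(1) = 3, v(1.5) = 4, v(2) = 5, v(2.5) = 6, v(3) = 7, v(3.5) = 8.
T_10 = (Δs/2)·[v(s_0) + 2v(s_1) + ... + 2v(s_{9}) + v(s_10)].
Sum = 15.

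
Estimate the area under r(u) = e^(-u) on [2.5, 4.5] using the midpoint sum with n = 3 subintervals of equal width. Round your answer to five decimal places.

Δu = (4.5 − 2.5)/3 = 2/3.
Midpoints: 17/6, 3.5, 25/6.
r(17/6) ≈ 0.05882, r(3.5) ≈ 0.03020, r(25/6) ≈ 0.01550.
Sum = Δu · [r(17/6) + r(3.5) + r(25/6)].
Sum ≈ 0.06968.

0.06968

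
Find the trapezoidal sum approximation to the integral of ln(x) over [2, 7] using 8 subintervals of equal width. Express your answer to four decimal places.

Δx = (7 − 2)/8 = 0.625.
f(2) ≈ 0.6931, f(2.625) ≈ 0.9651, f(3.25) ≈ 1.1787, f(3.875) ≈ 1.3545, f(4.5) ≈ 1.5041, f(5.125) ≈ 1.6341, f(5.75) ≈ 1.7492, f(6.375) ≈ 1.8524, f(7) ≈ 1.9459.
T_8 = (Δx/2)·[f(x_0) + 2f(x_1) + ... + 2f(x_{7}) + f(x_8)].
Sum ≈ 7.2235.

7.2235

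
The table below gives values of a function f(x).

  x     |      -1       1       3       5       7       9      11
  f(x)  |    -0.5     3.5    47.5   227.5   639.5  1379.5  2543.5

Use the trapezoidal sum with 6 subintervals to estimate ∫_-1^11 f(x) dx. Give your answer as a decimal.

Δx = 2.
T_6 = (2/2)·[(-0.5) + 2·3.5 + 2·47.5 + 2·227.5 + 2·639.5 + 2·1379.5 + 2543.5] = 7138.

7138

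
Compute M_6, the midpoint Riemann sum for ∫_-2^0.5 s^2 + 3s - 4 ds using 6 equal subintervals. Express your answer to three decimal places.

Δs = (0.5 − (-2))/6 = 5/12.
Midpoints: -43/24, -1.375, -23/24, -13/24, -0.125, 7/24.
f(-43/24) = -3551/576, f(-1.375) = -6.234375, f(-23/24) = -3431/576, f(-13/24) = -3071/576, f(-0.125) = -4.359375, f(7/24) = -1751/576.
Sum = Δs · [f(-43/24) + f(-1.375) + f(-23/24) + ...].
Sum ≈ -12.953.

-12.953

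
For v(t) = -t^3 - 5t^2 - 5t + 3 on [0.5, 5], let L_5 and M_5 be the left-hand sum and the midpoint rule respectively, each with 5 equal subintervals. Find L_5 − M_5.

L_5 = -298.7775.
M_5 = -408.7096875.
L_5 − M_5 = 109.9321875.

109.9321875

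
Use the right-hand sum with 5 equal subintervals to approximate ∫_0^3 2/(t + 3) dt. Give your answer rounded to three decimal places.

1.291

Δt = (3 − 0)/5 = 0.6.
Right endpoints: 0.6, 1.2, 1.8, 2.4, 3.
f(0.6) = 5/9, f(1.2) = 10/21, f(1.8) = 5/12, f(2.4) = 10/27, f(3) = 1/3.
Sum = Δt · [f(0.6) + f(1.2) + f(1.8) + f(2.4) + f(3)].
Sum ≈ 1.291.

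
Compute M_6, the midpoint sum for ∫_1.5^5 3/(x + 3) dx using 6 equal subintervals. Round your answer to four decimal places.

Δx = (5 − 1.5)/6 = 7/12.
Midpoints: 43/24, 2.375, 71/24, 85/24, 4.125, 113/24.
f(43/24) = 72/115, f(2.375) = 24/43, f(71/24) = 72/143, f(85/24) = 72/157, f(4.125) = 8/19, f(113/24) = 72/185.
Sum = Δx · [f(43/24) + f(2.375) + f(71/24) + ...].
Sum ≈ 1.7247.

1.7247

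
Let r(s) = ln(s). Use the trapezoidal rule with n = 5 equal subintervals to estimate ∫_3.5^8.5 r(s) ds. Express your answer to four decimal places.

Δs = (8.5 − 3.5)/5 = 1.
r(3.5) ≈ 1.2528, r(4.5) ≈ 1.5041, r(5.5) ≈ 1.7047, r(6.5) ≈ 1.8718, r(7.5) ≈ 2.0149, r(8.5) ≈ 2.1401.
T_5 = (Δs/2)·[r(s_0) + 2r(s_1) + ... + 2r(s_{4}) + r(s_5)].
Sum ≈ 8.7919.

8.7919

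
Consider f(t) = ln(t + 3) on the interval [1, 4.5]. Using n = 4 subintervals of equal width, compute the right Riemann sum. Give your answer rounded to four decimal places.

6.3342

Δt = (4.5 − 1)/4 = 0.875.
Right endpoints: 1.875, 2.75, 3.625, 4.5.
f(1.875) ≈ 1.5841, f(2.75) ≈ 1.7492, f(3.625) ≈ 1.8909, f(4.5) ≈ 2.0149.
Sum = Δt · [f(1.875) + f(2.75) + f(3.625) + f(4.5)].
Sum ≈ 6.3342.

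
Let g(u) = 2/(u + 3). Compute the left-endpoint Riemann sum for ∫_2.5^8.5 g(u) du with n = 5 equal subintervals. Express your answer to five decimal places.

Δu = (8.5 − 2.5)/5 = 1.2.
Left endpoints: 2.5, 3.7, 4.9, 6.1, 7.3.
g(2.5) = 4/11, g(3.7) = 20/67, g(4.9) = 20/79, g(6.1) = 20/91, g(7.3) = 20/103.
Sum = Δu · [g(2.5) + g(3.7) + g(4.9) + g(6.1) + g(7.3)].
Sum ≈ 1.59512.

1.59512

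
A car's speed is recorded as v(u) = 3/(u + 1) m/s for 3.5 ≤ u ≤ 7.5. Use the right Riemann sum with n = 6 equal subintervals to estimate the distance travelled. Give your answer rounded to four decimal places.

1.8073

Δu = (7.5 − 3.5)/6 = 2/3.
Right endpoints: 25/6, 29/6, 5.5, 37/6, 41/6, 7.5.
v(25/6) = 18/31, v(29/6) = 18/35, v(5.5) = 6/13, v(37/6) = 18/43, v(41/6) = 18/47, v(7.5) = 6/17.
Sum = Δu · [v(25/6) + v(29/6) + v(5.5) + ...].
Sum ≈ 1.8073.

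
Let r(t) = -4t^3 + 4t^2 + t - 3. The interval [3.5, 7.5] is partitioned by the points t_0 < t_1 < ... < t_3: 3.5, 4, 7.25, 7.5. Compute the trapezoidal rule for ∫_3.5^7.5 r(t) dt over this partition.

Subinterval widths: 0.5, 3.25, 0.25.
r(3.5) = -122, r(4) = -191, r(7.25) = -1309.8125, r(7.5) = -1458.
On each subinterval the trapezoid contributes (Δt_i/2)·[r(t_{i-1}) + r(t_i)].
Sum = -2863.046875.

-2863.046875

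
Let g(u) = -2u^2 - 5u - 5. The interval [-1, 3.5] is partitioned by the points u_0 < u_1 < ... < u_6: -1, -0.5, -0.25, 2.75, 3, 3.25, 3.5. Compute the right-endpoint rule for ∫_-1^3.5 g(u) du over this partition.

Subinterval widths: 0.5, 0.25, 3, 0.25, 0.25, 0.25.
Right endpoints: -0.5, -0.25, 2.75, 3, 3.25, 3.5.
g(-0.5) = -3, g(-0.25) = -3.875, g(2.75) = -33.875, g(3) = -38, g(3.25) = -42.375, g(3.5) = -47.
Sum = Σ Δu_i · g(u_i).
Sum = -135.9375.

-135.9375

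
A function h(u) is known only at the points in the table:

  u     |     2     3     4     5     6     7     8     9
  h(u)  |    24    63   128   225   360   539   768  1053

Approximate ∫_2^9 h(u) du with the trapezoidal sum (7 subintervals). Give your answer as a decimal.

2621.5

Δu = 1.
T_7 = (1/2)·[24 + 2·63 + 2·128 + 2·225 + 2·360 + 2·539 + 2·768 + 1053] = 2621.5.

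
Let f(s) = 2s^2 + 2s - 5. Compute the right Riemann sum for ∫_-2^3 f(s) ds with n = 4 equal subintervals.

Δs = (3 − (-2))/4 = 1.25.
Right endpoints: -0.75, 0.5, 1.75, 3.
f(-0.75) = -5.375, f(0.5) = -3.5, f(1.75) = 4.625, f(3) = 19.
Sum = Δs · [f(-0.75) + f(0.5) + f(1.75) + f(3)].
Sum = 18.4375.

18.4375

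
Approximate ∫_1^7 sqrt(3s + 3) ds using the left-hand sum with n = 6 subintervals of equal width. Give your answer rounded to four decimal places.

Δs = (7 − 1)/6 = 1.
Left endpoints: 1, 2, 3, 4, 5, 6.
f(1) ≈ 2.4495, f(2) ≈ 3.0000, f(3) ≈ 3.4641, f(4) ≈ 3.8730, f(5) ≈ 4.2426, f(6) ≈ 4.5826.
Sum = Δs · [f(1) + f(2) + f(3) + ...].
Sum ≈ 21.6118.

21.6118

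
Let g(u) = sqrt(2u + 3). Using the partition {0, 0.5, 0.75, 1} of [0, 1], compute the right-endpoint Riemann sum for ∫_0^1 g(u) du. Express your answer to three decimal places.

Subinterval widths: 0.5, 0.25, 0.25.
Right endpoints: 0.5, 0.75, 1.
g(0.5) ≈ 2.000, g(0.75) ≈ 2.121, g(1) ≈ 2.236.
Sum = Σ Δu_i · g(u_i).
Sum ≈ 2.089.

2.089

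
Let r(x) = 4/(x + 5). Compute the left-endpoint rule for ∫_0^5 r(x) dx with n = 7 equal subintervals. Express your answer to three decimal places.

Δx = (5 − 0)/7 = 5/7.
Left endpoints: 0, 5/7, 10/7, 15/7, 20/7, 25/7, 30/7.
r(0) = 0.8, r(5/7) = 0.7, r(10/7) = 28/45, r(15/7) = 0.56, r(20/7) = 28/55, r(25/7) = 7/15, r(30/7) = 28/65.
Sum = Δx · [r(0) + r(5/7) + r(10/7) + ...].
Sum ≈ 2.921.

2.921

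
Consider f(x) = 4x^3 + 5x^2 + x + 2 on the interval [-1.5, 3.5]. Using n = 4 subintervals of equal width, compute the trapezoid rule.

259.21875

Δx = (3.5 − (-1.5))/4 = 1.25.
f(-1.5) = -1.75, f(-0.25) = 2, f(1) = 12, f(2.25) = 75.125, f(3.5) = 238.25.
T_4 = (Δx/2)·[f(x_0) + 2f(x_1) + 2f(x_2) + 2f(x_3) + f(x_4)].
Sum = 259.21875.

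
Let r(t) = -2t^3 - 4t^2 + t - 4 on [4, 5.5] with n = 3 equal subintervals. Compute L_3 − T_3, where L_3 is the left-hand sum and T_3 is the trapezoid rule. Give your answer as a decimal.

65.0625

L_3 = -401.875.
T_3 = -466.9375.
L_3 − T_3 = 65.0625.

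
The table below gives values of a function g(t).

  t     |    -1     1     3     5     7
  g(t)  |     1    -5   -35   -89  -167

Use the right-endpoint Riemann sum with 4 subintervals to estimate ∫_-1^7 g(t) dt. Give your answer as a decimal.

Δt = 2.
Sum = 2·[(-5) + (-35) + (-89) + (-167)] = -592.

-592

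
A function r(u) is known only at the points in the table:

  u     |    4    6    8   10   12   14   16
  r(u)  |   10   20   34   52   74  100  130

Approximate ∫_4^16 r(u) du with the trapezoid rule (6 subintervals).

Δu = 2.
T_6 = (2/2)·[10 + 2·20 + 2·34 + 2·52 + 2·74 + 2·100 + 130] = 700.

700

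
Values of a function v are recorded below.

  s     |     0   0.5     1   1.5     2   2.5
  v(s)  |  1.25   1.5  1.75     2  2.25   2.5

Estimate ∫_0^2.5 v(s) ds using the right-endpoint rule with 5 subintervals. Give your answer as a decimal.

5

Δs = 0.5.
Sum = 0.5·[1.5 + 1.75 + 2 + 2.25 + 2.5] = 5.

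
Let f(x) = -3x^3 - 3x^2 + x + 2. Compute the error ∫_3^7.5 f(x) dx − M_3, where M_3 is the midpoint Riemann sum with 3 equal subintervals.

-42.3984375

Exact integral: ∫_3^7.5 f(x) dx = -2674.546875.
M_3 = -2632.1484375.
Error = -2674.546875 − (-2632.1484375) = -42.3984375.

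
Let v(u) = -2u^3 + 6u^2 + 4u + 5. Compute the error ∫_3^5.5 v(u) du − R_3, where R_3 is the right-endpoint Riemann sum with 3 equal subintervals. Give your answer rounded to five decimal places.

Exact integral: ∫_3^5.5 v(u) du = -83.28125.
R_3 ≈ -147.7777778.
Error ≈ -83.28125 − (-147.7777778) ≈ 64.49653.

64.49653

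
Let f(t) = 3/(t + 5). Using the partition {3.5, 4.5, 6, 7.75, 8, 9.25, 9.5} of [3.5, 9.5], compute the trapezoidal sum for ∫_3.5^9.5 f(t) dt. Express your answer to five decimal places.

Subinterval widths: 1, 1.5, 1.75, 0.25, 1.25, 0.25.
f(3.5) = 6/17, f(4.5) = 6/19, f(6) = 3/11, f(7.75) = 4/17, f(8) = 3/13, f(9.25) = 4/19, f(9.5) = 6/29.
On each subinterval the trapezoid contributes (Δt_i/2)·[f(t_{i-1}) + f(t_i)].
Sum ≈ 1.60652.

1.60652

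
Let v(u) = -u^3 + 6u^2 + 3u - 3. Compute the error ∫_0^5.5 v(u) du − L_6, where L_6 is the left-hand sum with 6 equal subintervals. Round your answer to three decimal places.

Exact integral: ∫_0^5.5 v(u) du = 132.859375.
L_6 ≈ 116.63151.
Error ≈ 132.859375 − 116.63151 ≈ 16.228.

16.228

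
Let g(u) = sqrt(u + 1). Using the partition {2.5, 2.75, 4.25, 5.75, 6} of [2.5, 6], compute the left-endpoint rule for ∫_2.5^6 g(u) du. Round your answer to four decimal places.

Subinterval widths: 0.25, 1.5, 1.5, 0.25.
Left endpoints: 2.5, 2.75, 4.25, 5.75.
g(2.5) ≈ 1.8708, g(2.75) ≈ 1.9365, g(4.25) ≈ 2.2913, g(5.75) ≈ 2.5981.
Sum = Σ Δu_i · g(u_i).
Sum ≈ 7.4589.

7.4589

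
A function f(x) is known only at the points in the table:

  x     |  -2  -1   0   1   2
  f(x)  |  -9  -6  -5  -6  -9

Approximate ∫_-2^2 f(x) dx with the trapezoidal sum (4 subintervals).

-26

Δx = 1.
T_4 = (1/2)·[(-9) + 2·(-6) + 2·(-5) + 2·(-6) + (-9)] = -26.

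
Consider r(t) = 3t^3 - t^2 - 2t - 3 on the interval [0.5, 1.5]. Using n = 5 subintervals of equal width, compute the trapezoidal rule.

-2.28

Δt = (1.5 − 0.5)/5 = 0.2.
r(0.5) = -3.875, r(0.7) = -3.861, r(0.9) = -3.423, r(1.1) = -2.417, r(1.3) = -0.699, r(1.5) = 1.875.
T_5 = (Δt/2)·[r(t_0) + 2r(t_1) + ... + 2r(t_{4}) + r(t_5)].
Sum = -2.28.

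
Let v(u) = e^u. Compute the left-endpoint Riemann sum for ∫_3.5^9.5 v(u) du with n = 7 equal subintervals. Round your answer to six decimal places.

Δu = (9.5 − 3.5)/7 = 6/7.
Left endpoints: 3.5, 61/14, 73/14, 85/14, 97/14, 109/14, 121/14.
v(3.5) ≈ 33.115452, v(61/14) ≈ 78.033862, v(73/14) ≈ 183.880431, v(85/14) ≈ 433.299239, v(97/14) ≈ 1021.034317, v(109/14) ≈ 2405.984094, v(121/14) ≈ 5669.505292.
Sum = Δu · [v(3.5) + v(61/14) + v(73/14) + ...].
Sum ≈ 8421.302303.

8421.302303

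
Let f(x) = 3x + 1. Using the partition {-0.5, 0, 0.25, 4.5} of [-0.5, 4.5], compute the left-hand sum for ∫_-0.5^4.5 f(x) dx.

Subinterval widths: 0.5, 0.25, 4.25.
Left endpoints: -0.5, 0, 0.25.
f(-0.5) = -0.5, f(0) = 1, f(0.25) = 1.75.
Sum = Σ Δx_i · f(x_i).
Sum = 7.4375.

7.4375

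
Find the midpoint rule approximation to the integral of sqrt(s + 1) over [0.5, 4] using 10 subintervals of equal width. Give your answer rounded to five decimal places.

Δs = (4 − 0.5)/10 = 0.35.
Midpoints: 0.675, 1.025, 1.375, 1.725, 2.075, 2.425, 2.775, 3.125, 3.475, 3.825.
f(0.675) ≈ 1.29422, f(1.025) ≈ 1.42302, f(1.375) ≈ 1.54110, f(1.725) ≈ 1.65076, f(2.075) ≈ 1.75357, f(2.425) ≈ 1.85068, f(2.775) ≈ 1.94294, f(3.125) ≈ 2.03101, f(3.475) ≈ 2.11542, f(3.825) ≈ 2.19659.
Sum = Δs · [f(0.675) + f(1.025) + f(1.375) + ...].
Sum ≈ 6.22976.

6.22976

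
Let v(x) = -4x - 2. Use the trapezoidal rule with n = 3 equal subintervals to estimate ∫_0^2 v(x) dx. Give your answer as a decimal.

Δx = (2 − 0)/3 = 2/3.
v(0) = -2, v(2/3) = -14/3, v(4/3) = -22/3, v(2) = -10.
T_3 = (Δx/2)·[v(x_0) + 2v(x_1) + 2v(x_2) + v(x_3)].
Sum = -12.

-12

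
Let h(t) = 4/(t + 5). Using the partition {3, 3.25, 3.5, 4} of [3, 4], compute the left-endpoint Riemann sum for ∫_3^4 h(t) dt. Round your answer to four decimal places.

0.4815

Subinterval widths: 0.25, 0.25, 0.5.
Left endpoints: 3, 3.25, 3.5.
h(3) = 0.5, h(3.25) = 16/33, h(3.5) = 8/17.
Sum = Σ Δt_i · h(t_i).
Sum ≈ 0.4815.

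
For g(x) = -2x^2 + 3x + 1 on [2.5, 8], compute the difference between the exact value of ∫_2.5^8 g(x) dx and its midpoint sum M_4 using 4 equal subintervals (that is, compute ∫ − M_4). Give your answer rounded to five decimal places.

Exact integral: ∫_2.5^8 g(x) dx ≈ -238.7916667.
M_4 = -237.05859375.
Error ≈ -238.7916667 − (-237.05859375) ≈ -1.73307.

-1.73307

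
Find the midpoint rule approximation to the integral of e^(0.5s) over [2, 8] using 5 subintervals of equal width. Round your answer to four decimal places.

102.2195

Δs = (8 − 2)/5 = 1.2.
Midpoints: 2.6, 3.8, 5, 6.2, 7.4.
f(2.6) ≈ 3.6693, f(3.8) ≈ 6.6859, f(5) ≈ 12.1825, f(6.2) ≈ 22.1980, f(7.4) ≈ 40.4473.
Sum = Δs · [f(2.6) + f(3.8) + f(5) + f(6.2) + f(7.4)].
Sum ≈ 102.2195.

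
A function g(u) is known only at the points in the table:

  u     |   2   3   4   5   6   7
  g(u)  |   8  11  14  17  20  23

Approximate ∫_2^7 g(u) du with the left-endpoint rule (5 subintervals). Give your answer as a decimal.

Δu = 1.
Sum = 1·[8 + 11 + 14 + 17 + 20] = 70.

70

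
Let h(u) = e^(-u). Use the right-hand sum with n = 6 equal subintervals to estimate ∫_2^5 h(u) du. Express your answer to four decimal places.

Δu = (5 − 2)/6 = 0.5.
Right endpoints: 2.5, 3, 3.5, 4, 4.5, 5.
h(2.5) ≈ 0.0821, h(3) ≈ 0.0498, h(3.5) ≈ 0.0302, h(4) ≈ 0.0183, h(4.5) ≈ 0.0111, h(5) ≈ 0.0067.
Sum = Δu · [h(2.5) + h(3) + h(3.5) + ...].
Sum ≈ 0.0991.

0.0991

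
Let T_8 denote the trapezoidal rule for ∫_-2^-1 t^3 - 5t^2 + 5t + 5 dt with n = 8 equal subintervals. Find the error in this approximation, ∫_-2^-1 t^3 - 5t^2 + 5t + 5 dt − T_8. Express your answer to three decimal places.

Exact integral: ∫_-2^-1 f(t) dt ≈ -17.91667.
T_8 = -17.94140625.
Error ≈ -17.91667 − (-17.94140625) ≈ 0.025.

0.025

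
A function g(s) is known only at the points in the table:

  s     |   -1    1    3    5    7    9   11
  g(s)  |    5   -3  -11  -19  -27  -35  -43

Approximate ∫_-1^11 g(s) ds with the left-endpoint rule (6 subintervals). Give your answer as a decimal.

Δs = 2.
Sum = 2·[5 + (-3) + (-11) + (-19) + (-27) + (-35)] = -180.

-180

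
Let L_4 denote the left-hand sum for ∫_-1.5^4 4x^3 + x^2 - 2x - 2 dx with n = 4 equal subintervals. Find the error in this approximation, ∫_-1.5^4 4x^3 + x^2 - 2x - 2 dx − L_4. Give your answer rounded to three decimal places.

Exact integral: ∫_-1.5^4 f(x) dx ≈ 248.64583.
L_4 = 89.203125.
Error ≈ 248.64583 − 89.203125 ≈ 159.443.

159.443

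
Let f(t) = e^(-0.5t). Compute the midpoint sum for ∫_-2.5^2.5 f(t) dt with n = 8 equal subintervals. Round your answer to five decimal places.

6.38168

Δt = (2.5 − (-2.5))/8 = 0.625.
Midpoints: -2.1875, -1.5625, -0.9375, -0.3125, 0.3125, 0.9375, 1.5625, 2.1875.
f(-2.1875) ≈ 2.98545, f(-1.5625) ≈ 2.18420, f(-0.9375) ≈ 1.59800, f(-0.3125) ≈ 1.16912, f(0.3125) ≈ 0.85535, f(0.9375) ≈ 0.62578, f(1.5625) ≈ 0.45783, f(2.1875) ≈ 0.33496.
Sum = Δt · [f(-2.1875) + f(-1.5625) + f(-0.9375) + ...].
Sum ≈ 6.38168.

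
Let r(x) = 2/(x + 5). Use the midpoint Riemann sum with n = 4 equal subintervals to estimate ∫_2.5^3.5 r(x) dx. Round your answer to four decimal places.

Δx = (3.5 − 2.5)/4 = 0.25.
Midpoints: 2.625, 2.875, 3.125, 3.375.
r(2.625) = 16/61, r(2.875) = 16/63, r(3.125) = 16/65, r(3.375) = 16/67.
Sum = Δx · [r(2.625) + r(2.875) + r(3.125) + r(3.375)].
Sum ≈ 0.2503.

0.2503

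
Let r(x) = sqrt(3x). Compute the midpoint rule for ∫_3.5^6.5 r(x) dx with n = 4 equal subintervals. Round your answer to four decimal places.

Δx = (6.5 − 3.5)/4 = 0.75.
Midpoints: 3.875, 4.625, 5.375, 6.125.
r(3.875) ≈ 3.4095, r(4.625) ≈ 3.7249, r(5.375) ≈ 4.0156, r(6.125) ≈ 4.2866.
Sum = Δx · [r(3.875) + r(4.625) + r(5.375) + r(6.125)].
Sum ≈ 11.5775.

11.5775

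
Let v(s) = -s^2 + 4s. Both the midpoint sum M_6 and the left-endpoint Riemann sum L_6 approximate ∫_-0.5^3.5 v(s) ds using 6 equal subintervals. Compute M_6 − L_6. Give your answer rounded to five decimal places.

1.77778

M_6 ≈ 9.8148148.
L_6 ≈ 8.0370370.
M_6 − L_6 ≈ 1.77778.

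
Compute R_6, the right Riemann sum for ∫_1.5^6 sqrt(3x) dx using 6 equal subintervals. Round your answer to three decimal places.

Δx = (6 − 1.5)/6 = 0.75.
Right endpoints: 2.25, 3, 3.75, 4.5, 5.25, 6.
f(2.25) ≈ 2.598, f(3) ≈ 3.000, f(3.75) ≈ 3.354, f(4.5) ≈ 3.674, f(5.25) ≈ 3.969, f(6) ≈ 4.243.
Sum = Δx · [f(2.25) + f(3) + f(3.75) + ...].
Sum ≈ 15.628.

15.628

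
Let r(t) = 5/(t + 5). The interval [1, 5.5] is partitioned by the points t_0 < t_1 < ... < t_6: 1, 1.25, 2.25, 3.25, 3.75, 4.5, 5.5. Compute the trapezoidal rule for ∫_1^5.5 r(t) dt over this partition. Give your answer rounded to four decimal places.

2.8041

Subinterval widths: 0.25, 1, 1, 0.5, 0.75, 1.
r(1) = 5/6, r(1.25) = 0.8, r(2.25) = 20/29, r(3.25) = 20/33, r(3.75) = 4/7, r(4.5) = 10/19, r(5.5) = 10/21.
On each subinterval the trapezoid contributes (Δt_i/2)·[r(t_{i-1}) + r(t_i)].
Sum ≈ 2.8041.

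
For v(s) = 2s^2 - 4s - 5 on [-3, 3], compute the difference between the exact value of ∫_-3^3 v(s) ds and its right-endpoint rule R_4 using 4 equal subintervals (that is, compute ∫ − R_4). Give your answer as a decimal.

Exact integral: ∫_-3^3 v(s) ds = 6.
R_4 = -7.5.
Error = 6 − (-7.5) = 13.5.

13.5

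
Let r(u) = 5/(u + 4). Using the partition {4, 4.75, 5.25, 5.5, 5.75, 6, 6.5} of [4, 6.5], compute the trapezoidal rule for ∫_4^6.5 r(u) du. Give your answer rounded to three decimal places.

1.361

Subinterval widths: 0.75, 0.5, 0.25, 0.25, 0.25, 0.5.
r(4) = 0.625, r(4.75) = 4/7, r(5.25) = 20/37, r(5.5) = 10/19, r(5.75) = 20/39, r(6) = 0.5, r(6.5) = 10/21.
On each subinterval the trapezoid contributes (Δu_i/2)·[r(u_{i-1}) + r(u_i)].
Sum ≈ 1.361.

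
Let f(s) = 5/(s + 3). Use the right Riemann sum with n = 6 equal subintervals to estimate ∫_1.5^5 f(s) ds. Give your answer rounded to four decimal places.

Δs = (5 − 1.5)/6 = 7/12.
Right endpoints: 25/12, 8/3, 3.25, 23/6, 53/12, 5.
f(25/12) = 60/61, f(8/3) = 15/17, f(3.25) = 0.8, f(23/6) = 30/41, f(53/12) = 60/89, f(5) = 0.625.
Sum = Δs · [f(25/12) + f(8/3) + f(3.25) + ...].
Sum ≈ 2.7398.

2.7398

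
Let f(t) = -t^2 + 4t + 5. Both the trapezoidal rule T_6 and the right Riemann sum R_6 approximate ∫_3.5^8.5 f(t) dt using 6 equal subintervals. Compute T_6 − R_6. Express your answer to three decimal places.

16.667

T_6 ≈ -45.99537.
R_6 ≈ -62.66204.
T_6 − R_6 ≈ 16.667.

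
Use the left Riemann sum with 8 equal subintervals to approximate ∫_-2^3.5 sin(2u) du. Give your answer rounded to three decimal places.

-0.555

Δu = (3.5 − (-2))/8 = 0.6875.
Left endpoints: -2, -1.3125, -0.625, 0.0625, 0.75, 1.4375, 2.125, 2.8125.
f(-2) ≈ 0.757, f(-1.3125) ≈ -0.494, f(-0.625) ≈ -0.949, f(0.0625) ≈ 0.125, f(0.75) ≈ 0.997, f(1.4375) ≈ 0.263, f(2.125) ≈ -0.895, f(2.8125) ≈ -0.612.
Sum = Δu · [f(-2) + f(-1.3125) + f(-0.625) + ...].
Sum ≈ -0.555.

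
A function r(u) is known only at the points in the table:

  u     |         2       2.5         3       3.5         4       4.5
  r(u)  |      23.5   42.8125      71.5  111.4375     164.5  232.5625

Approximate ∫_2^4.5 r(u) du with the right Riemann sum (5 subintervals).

Δu = 0.5.
Sum = 0.5·[42.8125 + 71.5 + 111.4375 + 164.5 + 232.5625] = 311.40625.

311.40625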